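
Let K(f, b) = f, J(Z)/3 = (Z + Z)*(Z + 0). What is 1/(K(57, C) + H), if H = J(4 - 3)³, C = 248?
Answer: 1/273 ≈ 0.0036630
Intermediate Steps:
J(Z) = 6*Z² (J(Z) = 3*((Z + Z)*(Z + 0)) = 3*((2*Z)*Z) = 3*(2*Z²) = 6*Z²)
H = 216 (H = (6*(4 - 3)²)³ = (6*1²)³ = (6*1)³ = 6³ = 216)
1/(K(57, C) + H) = 1/(57 + 216) = 1/273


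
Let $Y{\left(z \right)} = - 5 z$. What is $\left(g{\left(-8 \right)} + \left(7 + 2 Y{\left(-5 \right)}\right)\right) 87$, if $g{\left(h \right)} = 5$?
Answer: $5394$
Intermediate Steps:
$\left(g{\left(-8 \right)} + \left(7 + 2 Y{\left(-5 \right)}\right)\right) 87 = \left(5 + \left(7 + 2 \left(\left(-5\right) \left(-5\right)\right)\right)\right) 87 = \left(5 + \left(7 + 2 \cdot 25\right)\right) 87 = \left(5 + \left(7 + 50\right)\right) 87 = \left(5 + 57\right) 87 = 62 \cdot 87 = 5394$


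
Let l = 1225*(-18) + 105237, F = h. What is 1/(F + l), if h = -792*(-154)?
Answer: 1/205155 ≈ 4.8744e-6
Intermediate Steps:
h = 121968
F = 121968
l = 83187 (l = -22050 + 105237 = 83187)
1/(F + l) = 1/(121968 + 83187) = 1/205155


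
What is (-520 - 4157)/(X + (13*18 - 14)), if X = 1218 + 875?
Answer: -1559/771 ≈ -2.0220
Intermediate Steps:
X = 2093
(-520 - 4157)/(X + (13*18 - 14)) = (-520 - 4157)/(2093 + (13*18 - 14)) = -4677/(2093 + (234 - 14)) = -4677/(2093 + 220) = -4677/2313 = -4677*1/2313 = -1559/771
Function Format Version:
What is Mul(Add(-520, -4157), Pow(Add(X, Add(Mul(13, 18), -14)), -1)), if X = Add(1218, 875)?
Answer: Rational(-1559, 771) ≈ -2.0220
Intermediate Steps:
X = 2093
Mul(Add(-520, -4157), Pow(Add(X, Add(Mul(13, 18), -14)), -1)) = Mul(Add(-520, -4157), Pow(Add(2093, Add(Mul(13, 18), -14)), -1)) = Mul(-4677, Pow(Add(2093, Add(234, -14)), -1)) = Mul(-4677, Pow(Add(2093, 220), -1)) = Mul(-4677, Pow(2313, -1)) = Mul(-4677, Rational(1, 2313)) = Rational(-1559, 771)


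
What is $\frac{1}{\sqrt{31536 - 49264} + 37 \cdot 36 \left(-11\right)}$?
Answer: $- \frac{3663}{53674708} - \frac{i \sqrt{277}}{26837354} \approx -6.8244 \cdot 10^{-5} - 6.2016 \cdot 10^{-7} i$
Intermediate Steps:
$\frac{1}{\sqrt{31536 - 49264} + 37 \cdot 36 \left(-11\right)} = \frac{1}{\sqrt{-17728} + 1332 \left(-11\right)} = \frac{1}{8 i \sqrt{277} - 14652} = \frac{1}{-14652 + 8 i \sqrt{277}}$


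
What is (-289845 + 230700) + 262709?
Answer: 203564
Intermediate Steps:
(-289845 + 230700) + 262709 = -59145 + 262709 = 203564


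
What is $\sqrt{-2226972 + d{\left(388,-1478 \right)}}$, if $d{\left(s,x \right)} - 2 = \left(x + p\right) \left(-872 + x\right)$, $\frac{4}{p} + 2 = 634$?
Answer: $\frac{\sqrt{7778252705}}{79} \approx 1116.4$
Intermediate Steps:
$p = \frac{1}{158}$ ($p = \frac{4}{-2 + 634} = \frac{4}{632} = 4 \cdot \frac{1}{632} = \frac{1}{158} \approx 0.0063291$)
$d{\left(s,x \right)} = 2 + \left(-872 + x\right) \left(\frac{1}{158} + x\right)$ ($d{\left(s,x \right)} = 2 + \left(x + \frac{1}{158}\right) \left(-872 + x\right) = 2 + \left(\frac{1}{158} + x\right) \left(-872 + x\right) = 2 + \left(-872 + x\right) \left(\frac{1}{158} + x\right)$)
$\sqrt{-2226972 + d{\left(388,-1478 \right)}} = \sqrt{-2226972 - \left(- \frac{101815447}{79} - 2184484\right)} = \sqrt{-2226972 + \left(- \frac{278}{79} + 2184484 + \frac{101815725}{79}\right)} = \sqrt{-2226972 + \frac{274389683}{79}} = \sqrt{\frac{98458895}{79}} = \frac{\sqrt{7778252705}}{79}$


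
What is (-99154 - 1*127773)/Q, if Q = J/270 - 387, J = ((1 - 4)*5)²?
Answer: 1361562/2317 ≈ 587.64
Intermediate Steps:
J = 225 (J = (-3*5)² = (-15)² = 225)
Q = -2317/6 (Q = 225/270 - 387 = 225*(1/270) - 387 = ⅚ - 387 = -2317/6 ≈ -386.17)
(-99154 - 1*127773)/Q = (-99154 - 1*127773)/(-2317/6) = (-99154 - 127773)*(-6/2317) = -226927*(-6/2317) = 1361562/2317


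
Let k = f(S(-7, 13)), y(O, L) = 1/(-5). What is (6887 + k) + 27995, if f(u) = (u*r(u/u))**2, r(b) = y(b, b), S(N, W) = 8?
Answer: 872114/25 ≈ 34885.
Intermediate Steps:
y(O, L) = -1/5 (y(O, L) = 1*(-1/5) = -1/5)
r(b) = -1/5
f(u) = u**2/25 (f(u) = (u*(-1/5))**2 = (-u/5)**2 = u**2/25)
k = 64/25 (k = (1/25)*8**2 = (1/25)*64 = 64/25 ≈ 2.5600)
(6887 + k) + 27995 = (6887 + 64/25) + 27995 = 172239/25 + 27995 = 872114/25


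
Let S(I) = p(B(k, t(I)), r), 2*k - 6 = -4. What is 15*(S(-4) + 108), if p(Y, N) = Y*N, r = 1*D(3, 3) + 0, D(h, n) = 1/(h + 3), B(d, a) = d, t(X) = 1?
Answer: 3245/2 ≈ 1622.5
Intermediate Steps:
k = 1 (k = 3 + (½)*(-4) = 3 - 2 = 1)
D(h, n) = 1/(3 + h)
r = ⅙ (r = 1/(3 + 3) + 0 = 1/6 + 0 = 1*(⅙) + 0 = ⅙ + 0 = ⅙ ≈ 0.16667)
p(Y, N) = N*Y
S(I) = ⅙ (S(I) = (⅙)*1 = ⅙)
15*(S(-4) + 108) = 15*(⅙ + 108) = 15*(649/6) = 3245/2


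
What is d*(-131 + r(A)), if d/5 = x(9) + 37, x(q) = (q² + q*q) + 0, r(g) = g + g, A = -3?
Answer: -136315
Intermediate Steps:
r(g) = 2*g
x(q) = 2*q² (x(q) = (q² + q²) + 0 = 2*q² + 0 = 2*q²)
d = 995 (d = 5*(2*9² + 37) = 5*(2*81 + 37) = 5*(162 + 37) = 5*199 = 995)
d*(-131 + r(A)) = 995*(-131 + 2*(-3)) = 995*(-131 - 6) = 995*(-137) = -136315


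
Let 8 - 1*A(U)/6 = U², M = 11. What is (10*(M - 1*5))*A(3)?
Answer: -360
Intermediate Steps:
A(U) = 48 - 6*U²
(10*(M - 1*5))*A(3) = (10*(11 - 1*5))*(48 - 6*3²) = (10*(11 - 5))*(48 - 6*9) = (10*6)*(48 - 54) = 60*(-6) = -360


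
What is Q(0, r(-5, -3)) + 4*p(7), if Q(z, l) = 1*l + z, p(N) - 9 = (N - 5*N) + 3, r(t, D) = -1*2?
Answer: -66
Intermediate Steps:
r(t, D) = -2
p(N) = 12 - 4*N (p(N) = 9 + ((N - 5*N) + 3) = 9 + (-4*N + 3) = 9 + (3 - 4*N) = 12 - 4*N)
Q(z, l) = l + z
Q(0, r(-5, -3)) + 4*p(7) = (-2 + 0) + 4*(12 - 4*7) = -2 + 4*(12 - 28) = -2 + 4*(-16) = -2 - 64 = -66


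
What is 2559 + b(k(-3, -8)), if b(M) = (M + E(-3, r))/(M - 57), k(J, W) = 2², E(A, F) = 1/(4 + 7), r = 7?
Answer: 1491852/583 ≈ 2558.9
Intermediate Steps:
E(A, F) = 1/11
k(J, W) = 4
b(M) = (1/11 + M)/(-57 + M) (b(M) = (M + 1/11)/(M - 57) = (1/11 + M)/(-57 + M))
2559 + b(k(-3, -8)) = 2559 + (1/11 + 4)/(-57 + 4) = 2559 + (45/11)/(-53) = 2559 - 1/53*45/11 = 2559 - 45/583 = 1491852/583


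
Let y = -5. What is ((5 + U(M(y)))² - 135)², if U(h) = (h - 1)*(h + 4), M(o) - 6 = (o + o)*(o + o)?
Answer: 17827026950052100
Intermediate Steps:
M(o) = 6 + 4*o² (M(o) = 6 + (o + o)*(o + o) = 6 + (2*o)*(2*o) = 6 + 4*o²)
U(h) = (-1 + h)*(4 + h)
((5 + U(M(y)))² - 135)² = ((5 + (-4 + (6 + 4*(-5)²)² + 3*(6 + 4*(-5)²)))² - 135)² = ((5 + (-4 + (6 + 4*25)² + 3*(6 + 4*25)))² - 135)² = ((5 + (-4 + (6 + 100)² + 3*(6 + 100)))² - 135)² = ((5 + (-4 + 106² + 3*106))² - 135)² = ((5 + (-4 + 11236 + 318))² - 135)² = ((5 + 11550)² - 135)² = (11555² - 135)² = (133518025 - 135)² = 133517890² = 17827026950052100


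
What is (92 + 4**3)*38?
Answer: 5928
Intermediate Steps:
(92 + 4**3)*38 = (92 + 64)*38 = 156*38 = 5928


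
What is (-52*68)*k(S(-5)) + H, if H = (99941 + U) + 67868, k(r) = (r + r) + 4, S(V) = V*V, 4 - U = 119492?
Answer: -142623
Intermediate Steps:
U = -119488 (U = 4 - 1*119492 = 4 - 119492 = -119488)
S(V) = V²
k(r) = 4 + 2*r (k(r) = 2*r + 4 = 4 + 2*r)
H = 48321 (H = (99941 - 119488) + 67868 = -19547 + 67868 = 48321)
(-52*68)*k(S(-5)) + H = (-52*68)*(4 + 2*(-5)²) + 48321 = -3536*(4 + 2*25) + 48321 = -3536*(4 + 50) + 48321 = -3536*54 + 48321 = -190944 + 48321 = -142623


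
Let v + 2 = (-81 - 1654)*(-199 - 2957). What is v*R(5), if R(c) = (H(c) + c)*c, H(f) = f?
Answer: 273782900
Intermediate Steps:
R(c) = 2*c² (R(c) = (c + c)*c = (2*c)*c = 2*c²)
v = 5475658 (v = -2 + (-81 - 1654)*(-199 - 2957) = -2 - 1735*(-3156) = -2 + 5475660 = 5475658)
v*R(5) = 5475658*(2*5²) = 5475658*(2*25) = 5475658*50 = 273782900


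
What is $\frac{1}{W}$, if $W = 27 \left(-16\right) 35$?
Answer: $- \frac{1}{15120} \approx -6.6138 \cdot 10^{-5}$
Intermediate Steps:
$W = -15120$ ($W = \left(-432\right) 35 = -15120$)
$\frac{1}{W} = \frac{1}{-15120} = - \frac{1}{15120}$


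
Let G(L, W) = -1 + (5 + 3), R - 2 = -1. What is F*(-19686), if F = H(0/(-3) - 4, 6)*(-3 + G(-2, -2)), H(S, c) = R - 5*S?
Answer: -1653624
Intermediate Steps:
R = 1 (R = 2 - 1 = 1)
G(L, W) = 7 (G(L, W) = -1 + 8 = 7)
H(S, c) = 1 - 5*S
F = 84 (F = (1 - 5*(0/(-3) - 4))*(-3 + 7) = (1 - 5*(0*(-1/3) - 4))*4 = (1 - 5*(0 - 4))*4 = (1 - 5*(-4))*4 = (1 + 20)*4 = 21*4 = 84)
F*(-19686) = 84*(-19686) = -1653624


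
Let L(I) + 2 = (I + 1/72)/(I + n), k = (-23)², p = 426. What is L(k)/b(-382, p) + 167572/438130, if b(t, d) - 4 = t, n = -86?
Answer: 145116041209/377314050960 ≈ 0.38460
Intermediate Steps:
b(t, d) = 4 + t
k = 529
L(I) = -2 + (1/72 + I)/(-86 + I) (L(I) = -2 + (I + 1/72)/(I - 86) = -2 + (I + 1/72)/(-86 + I) = -2 + (1/72 + I)/(-86 + I))
L(k)/b(-382, p) + 167572/438130 = ((12385/72 - 1*529)/(-86 + 529))/(4 - 382) + 167572/438130 = ((12385/72 - 529)/443)/(-378) + 167572*(1/438130) = ((1/443)*(-25703/72))*(-1/378) + 83786/219065 = -25703/31896*(-1/378) + 83786/219065 = 25703/12056688 + 83786/219065 = 145116041209/377314050960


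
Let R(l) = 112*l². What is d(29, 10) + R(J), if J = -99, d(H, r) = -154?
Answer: 1097558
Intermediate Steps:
d(29, 10) + R(J) = -154 + 112*(-99)² = -154 + 112*9801 = -154 + 1097712 = 1097558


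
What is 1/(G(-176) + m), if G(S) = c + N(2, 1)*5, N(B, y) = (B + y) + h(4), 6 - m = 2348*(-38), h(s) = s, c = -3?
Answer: 1/89262 ≈ 1.1203e-5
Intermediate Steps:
m = 89230 (m = 6 - 2348*(-38) = 6 - 1*(-89224) = 6 + 89224 = 89230)
N(B, y) = 4 + B + y (N(B, y) = (B + y) + 4 = 4 + B + y)
G(S) = 32 (G(S) = -3 + (4 + 2 + 1)*5 = -3 + 7*5 = -3 + 35 = 32)
1/(G(-176) + m) = 1/(32 + 89230) = 1/89262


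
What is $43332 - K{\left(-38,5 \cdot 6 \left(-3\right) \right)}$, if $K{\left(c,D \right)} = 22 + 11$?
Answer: $43299$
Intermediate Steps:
$K{\left(c,D \right)} = 33$
$43332 - K{\left(-38,5 \cdot 6 \left(-3\right) \right)} = 43332 - 33 = 43299$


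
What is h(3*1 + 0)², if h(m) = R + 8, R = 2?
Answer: 100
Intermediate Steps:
h(m) = 10 (h(m) = 2 + 8 = 10)
h(3*1 + 0)² = 10² = 100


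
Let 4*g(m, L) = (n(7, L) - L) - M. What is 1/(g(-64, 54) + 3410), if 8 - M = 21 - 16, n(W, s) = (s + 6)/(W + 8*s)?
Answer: 1756/5962997 ≈ 0.00029448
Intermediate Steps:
n(W, s) = (6 + s)/(W + 8*s)
M = 3 (M = 8 - (21 - 16) = 8 - 1*5 = 8 - 5 = 3)
g(m, L) = -3/4 - L/4 + (6 + L)/(4*(7 + 8*L)) (g(m, L) = (((6 + L)/(7 + 8*L) - L) - 1*3)/4 = ((-L + (6 + L)/(7 + 8*L)) - 3)/4 = (-3 - L + (6 + L)/(7 + 8*L))/4 = -3/4 - L/4 + (6 + L)/(4*(7 + 8*L)))
1/(g(-64, 54) + 3410) = 1/((-15 - 30*54 - 8*54**2)/(4*(7 + 8*54)) + 3410) = 1/((-15 - 1620 - 8*2916)/(4*(7 + 432)) + 3410) = 1/((1/4)*(-15 - 1620 - 23328)/439 + 3410) = 1/((1/4)*(1/439)*(-24963) + 3410) = 1/(-24963/1756 + 3410) = 1/(5962997/1756) = 1756/5962997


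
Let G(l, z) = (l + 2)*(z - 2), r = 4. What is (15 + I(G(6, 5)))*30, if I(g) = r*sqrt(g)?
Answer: 450 + 240*sqrt(6) ≈ 1037.9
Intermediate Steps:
G(l, z) = (-2 + z)*(2 + l) (G(l, z) = (2 + l)*(-2 + z) = (-2 + z)*(2 + l))
I(g) = 4*sqrt(g)
(15 + I(G(6, 5)))*30 = (15 + 4*sqrt(-4 - 2*6 + 2*5 + 6*5))*30 = (15 + 4*sqrt(-4 - 12 + 10 + 30))*30 = (15 + 4*sqrt(24))*30 = (15 + 4*(2*sqrt(6)))*30 = (15 + 8*sqrt(6))*30 = 450 + 240*sqrt(6)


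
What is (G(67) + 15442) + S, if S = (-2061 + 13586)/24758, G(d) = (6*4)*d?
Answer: 422135425/24758 ≈ 17050.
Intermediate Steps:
G(d) = 24*d
S = 11525/24758 (S = 11525*(1/24758) = 11525/24758 ≈ 0.46551)
(G(67) + 15442) + S = (24*67 + 15442) + 11525/24758 = (1608 + 15442) + 11525/24758 = 17050 + 11525/24758 = 422135425/24758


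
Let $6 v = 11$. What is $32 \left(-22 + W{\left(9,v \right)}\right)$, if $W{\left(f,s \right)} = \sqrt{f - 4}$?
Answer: $-704 + 32 \sqrt{5} \approx -632.45$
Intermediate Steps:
$v = \frac{11}{6}$ ($v = \frac{1}{6} \cdot 11 = \frac{11}{6} \approx 1.8333$)
$W{\left(f,s \right)} = \sqrt{-4 + f}$
$32 \left(-22 + W{\left(9,v \right)}\right) = 32 \left(-22 + \sqrt{-4 + 9}\right) = 32 \left(-22 + \sqrt{5}\right) = -704 + 32 \sqrt{5}$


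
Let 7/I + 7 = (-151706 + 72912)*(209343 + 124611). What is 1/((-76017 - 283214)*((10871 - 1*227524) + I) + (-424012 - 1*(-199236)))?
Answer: 26313571483/2047939195221235070978 ≈ 1.2849e-11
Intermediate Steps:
I = -7/26313571483 (I = 7/(-7 + (-151706 + 72912)*(209343 + 124611)) = 7/(-7 - 78794*333954) = 7/(-7 - 26313571476) = 7/(-26313571483) = 7*(-1/26313571483) = -7/26313571483 ≈ -2.6602e-10)
1/((-76017 - 283214)*((10871 - 1*227524) + I) + (-424012 - 1*(-199236))) = 1/((-76017 - 283214)*((10871 - 1*227524) - 7/26313571483) + (-424012 - 1*(-199236))) = 1/(-359231*((10871 - 227524) - 7/26313571483) + (-424012 + 199236)) = 1/(-359231*(-216653 - 7/26313571483) - 224776) = 1/(-359231*(-5700914202506406/26313571483) - 224776) = 1/(2047945109880578733786/26313571483 - 224776) = 1/(2047939195221235070978/26313571483) = 26313571483/2047939195221235070978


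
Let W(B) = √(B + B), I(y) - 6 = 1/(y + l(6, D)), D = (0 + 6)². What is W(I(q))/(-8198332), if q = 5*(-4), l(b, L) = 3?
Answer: -√3434/139371644 ≈ -4.2046e-7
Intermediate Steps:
D = 36 (D = 6² = 36)
q = -20
I(y) = 6 + 1/(3 + y) (I(y) = 6 + 1/(y + 3) = 6 + 1/(3 + y))
W(B) = √2*√B (W(B) = √(2*B) = √2*√B)
W(I(q))/(-8198332) = (√2*√((19 + 6*(-20))/(3 - 20)))/(-8198332) = (√2*√((19 - 120)/(-17)))*(-1/8198332) = (√2*√(-1/17*(-101)))*(-1/8198332) = (√2*√(101/17))*(-1/8198332) = (√2*(√1717/17))*(-1/8198332) = (√3434/17)*(-1/8198332) = -√3434/139371644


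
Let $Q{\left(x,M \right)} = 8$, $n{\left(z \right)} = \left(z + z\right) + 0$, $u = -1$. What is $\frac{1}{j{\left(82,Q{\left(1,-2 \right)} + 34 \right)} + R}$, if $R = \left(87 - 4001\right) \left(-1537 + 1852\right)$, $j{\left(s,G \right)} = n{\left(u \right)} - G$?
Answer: $- \frac{1}{1232954} \approx -8.1106 \cdot 10^{-7}$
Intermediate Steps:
$n{\left(z \right)} = 2 z$ ($n{\left(z \right)} = 2 z + 0 = 2 z$)
$j{\left(s,G \right)} = -2 - G$ ($j{\left(s,G \right)} = 2 \left(-1\right) - G = -2 - G$)
$R = -1232910$ ($R = \left(-3914\right) 315 = -1232910$)
$\frac{1}{j{\left(82,Q{\left(1,-2 \right)} + 34 \right)} + R} = \frac{1}{\left(-2 - \left(8 + 34\right)\right) - 1232910} = \frac{1}{\left(-2 - 42\right) - 1232910} = \frac{1}{-44 - 1232910} = \frac{1}{-1232954} = - \frac{1}{1232954}$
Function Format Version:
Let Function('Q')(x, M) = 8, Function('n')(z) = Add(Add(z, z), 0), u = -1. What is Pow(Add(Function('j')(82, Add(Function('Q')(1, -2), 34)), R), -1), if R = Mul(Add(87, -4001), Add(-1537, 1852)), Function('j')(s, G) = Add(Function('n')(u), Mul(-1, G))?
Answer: Rational(-1, 1232954) ≈ -8.1106e-7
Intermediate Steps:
Function('n')(z) = Mul(2, z) (Function('n')(z) = Add(Mul(2, z), 0) = Mul(2, z))
Function('j')(s, G) = Add(-2, Mul(-1, G)) (Function('j')(s, G) = Add(Mul(2, -1), Mul(-1, G)) = Add(-2, Mul(-1, G)))
R = -1232910 (R = Mul(-3914, 315) = -1232910)
Pow(Add(Function('j')(82, Add(Function('Q')(1, -2), 34)), R), -1) = Pow(Add(Add(-2, Mul(-1, Add(8, 34))), -1232910), -1) = Pow(Add(Add(-2, Mul(-1, 42)), -1232910), -1) = Pow(Add(Add(-2, -42), -1232910), -1) = Pow(Add(-44, -1232910), -1) = Pow(-1232954, -1) = Rational(-1, 1232954)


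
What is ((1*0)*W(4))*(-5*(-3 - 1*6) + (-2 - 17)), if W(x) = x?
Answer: 0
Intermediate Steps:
((1*0)*W(4))*(-5*(-3 - 1*6) + (-2 - 17)) = ((1*0)*4)*(-5*(-3 - 1*6) + (-2 - 17)) = (0*4)*(-5*(-3 - 6) - 19) = 0*(-5*(-9) - 19) = 0*(45 - 19) = 0*26 = 0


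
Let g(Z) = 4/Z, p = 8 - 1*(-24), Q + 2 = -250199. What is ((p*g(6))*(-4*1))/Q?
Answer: 256/750603 ≈ 0.00034106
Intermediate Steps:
Q = -250201 (Q = -2 - 250199 = -250201)
p = 32 (p = 8 + 24 = 32)
((p*g(6))*(-4*1))/Q = ((32*(4/6))*(-4*1))/(-250201) = ((32*(4*(⅙)))*(-4))*(-1/250201) = ((32*(⅔))*(-4))*(-1/250201) = ((64/3)*(-4))*(-1/250201) = -256/3*(-1/250201) = 256/750603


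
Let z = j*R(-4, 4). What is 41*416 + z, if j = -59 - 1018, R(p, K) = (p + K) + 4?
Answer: 12748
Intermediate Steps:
R(p, K) = 4 + K + p (R(p, K) = (K + p) + 4 = 4 + K + p)
j = -1077
z = -4308 (z = -1077*(4 + 4 - 4) = -1077*4 = -4308)
41*416 + z = 41*416 - 4308 = 17056 - 4308 = 12748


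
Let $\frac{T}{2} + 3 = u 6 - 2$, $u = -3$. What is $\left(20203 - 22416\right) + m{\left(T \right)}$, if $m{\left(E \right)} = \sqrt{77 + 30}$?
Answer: $-2213 + \sqrt{107} \approx -2202.7$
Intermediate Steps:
$T = -46$ ($T = -6 + 2 \left(\left(-3\right) 6 - 2\right) = -6 + 2 \left(-18 - 2\right) = -6 + 2 \left(-20\right) = -6 - 40 = -46$)
$m{\left(E \right)} = \sqrt{107}$
$\left(20203 - 22416\right) + m{\left(T \right)} = \left(20203 - 22416\right) + \sqrt{107} = -2213 + \sqrt{107}$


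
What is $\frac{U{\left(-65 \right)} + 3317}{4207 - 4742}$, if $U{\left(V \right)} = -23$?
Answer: $- \frac{3294}{535} \approx -6.157$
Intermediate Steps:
$\frac{U{\left(-65 \right)} + 3317}{4207 - 4742} = \frac{-23 + 3317}{4207 - 4742} = \frac{3294}{-535} = 3294 \left(- \frac{1}{535}\right) = - \frac{3294}{535}$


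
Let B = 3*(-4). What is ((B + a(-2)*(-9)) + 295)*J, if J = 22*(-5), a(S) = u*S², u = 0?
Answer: -31130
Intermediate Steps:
B = -12
a(S) = 0 (a(S) = 0*S² = 0)
J = -110
((B + a(-2)*(-9)) + 295)*J = ((-12 + 0*(-9)) + 295)*(-110) = ((-12 + 0) + 295)*(-110) = (-12 + 295)*(-110) = 283*(-110) = -31130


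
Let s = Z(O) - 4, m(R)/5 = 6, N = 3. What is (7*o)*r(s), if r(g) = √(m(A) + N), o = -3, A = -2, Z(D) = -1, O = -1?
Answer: -21*√33 ≈ -120.64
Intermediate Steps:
m(R) = 30 (m(R) = 5*6 = 30)
s = -5 (s = -1 - 4 = -5)
r(g) = √33 (r(g) = √(30 + 3) = √33)
(7*o)*r(s) = (7*(-3))*√33 = -21*√33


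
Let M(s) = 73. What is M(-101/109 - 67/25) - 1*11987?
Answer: -11914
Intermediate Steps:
M(-101/109 - 67/25) - 1*11987 = 73 - 1*11987 = 73 - 11987 = -11914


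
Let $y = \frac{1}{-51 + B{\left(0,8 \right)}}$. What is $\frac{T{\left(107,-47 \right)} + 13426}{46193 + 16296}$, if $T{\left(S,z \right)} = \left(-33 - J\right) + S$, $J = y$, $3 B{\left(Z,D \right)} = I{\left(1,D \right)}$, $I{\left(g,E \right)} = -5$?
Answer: $\frac{2133003}{9873262} \approx 0.21604$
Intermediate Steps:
$B{\left(Z,D \right)} = - \frac{5}{3}$ ($B{\left(Z,D \right)} = \frac{1}{3} \left(-5\right) = - \frac{5}{3}$)
$y = - \frac{3}{158}$ ($y = \frac{1}{-51 - \frac{5}{3}} = \frac{1}{- \frac{158}{3}} = - \frac{3}{158} \approx -0.018987$)
$J = - \frac{3}{158} \approx -0.018987$
$T{\left(S,z \right)} = - \frac{5211}{158} + S$ ($T{\left(S,z \right)} = \left(-33 - - \frac{3}{158}\right) + S = \left(-33 + \frac{3}{158}\right) + S = - \frac{5211}{158} + S$)
$\frac{T{\left(107,-47 \right)} + 13426}{46193 + 16296} = \frac{\left(- \frac{5211}{158} + 107\right) + 13426}{46193 + 16296} = \frac{\frac{11695}{158} + 13426}{62489} = \frac{2133003}{158} \cdot \frac{1}{62489} = \frac{2133003}{9873262}$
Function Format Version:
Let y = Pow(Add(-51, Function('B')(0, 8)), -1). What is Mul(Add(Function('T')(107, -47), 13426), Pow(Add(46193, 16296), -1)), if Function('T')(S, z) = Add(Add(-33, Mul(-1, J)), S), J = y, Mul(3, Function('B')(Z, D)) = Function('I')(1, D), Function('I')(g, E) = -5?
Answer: Rational(2133003, 9873262) ≈ 0.21604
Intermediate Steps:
Function('B')(Z, D) = Rational(-5, 3) (Function('B')(Z, D) = Mul(Rational(1, 3), -5) = Rational(-5, 3))
y = Rational(-3, 158) (y = Pow(Add(-51, Rational(-5, 3)), -1) = Pow(Rational(-158, 3), -1) = Rational(-3, 158) ≈ -0.018987)
J = Rational(-3, 158) ≈ -0.018987
Function('T')(S, z) = Add(Rational(-5211, 158), S) (Function('T')(S, z) = Add(Add(-33, Mul(-1, Rational(-3, 158))), S) = Add(Add(-33, Rational(3, 158)), S) = Add(Rational(-5211, 158), S))
Mul(Add(Function('T')(107, -47), 13426), Pow(Add(46193, 16296), -1)) = Mul(Add(Add(Rational(-5211, 158), 107), 13426), Pow(Add(46193, 16296), -1)) = Mul(Add(Rational(11695, 158), 13426), Pow(62489, -1)) = Mul(Rational(2133003, 158), Rational(1, 62489)) = Rational(2133003, 9873262)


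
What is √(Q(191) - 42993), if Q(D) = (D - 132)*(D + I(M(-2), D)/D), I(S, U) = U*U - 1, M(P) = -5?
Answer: 2*I*√186557531/191 ≈ 143.02*I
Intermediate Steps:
I(S, U) = -1 + U² (I(S, U) = U² - 1 = -1 + U²)
Q(D) = (-132 + D)*(D + (-1 + D²)/D) (Q(D) = (D - 132)*(D + (-1 + D²)/D) = (-132 + D)*(D + (-1 + D²)/D))
√(Q(191) - 42993) = √((-1 - 264*191 + 2*191² + 132/191) - 42993) = √((-1 - 50424 + 2*36481 + 132*(1/191)) - 42993) = √((-1 - 50424 + 72962 + 132/191) - 42993) = √(4304699/191 - 42993) = √(-3906964/191) = 2*I*√186557531/191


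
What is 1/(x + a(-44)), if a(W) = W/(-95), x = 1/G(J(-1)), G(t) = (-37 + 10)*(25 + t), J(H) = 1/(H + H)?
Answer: 125685/58022 ≈ 2.1662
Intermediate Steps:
J(H) = 1/(2*H)
G(t) = -675 - 27*t (G(t) = -27*(25 + t) = -675 - 27*t)
x = -2/1323 (x = 1/(-675 - 27/(2*(-1))) = 1/(-675 - 27*(-1)/2) = 1/(-675 - 27*(-½)) = 1/(-675 + 27/2) = 1/(-1323/2) = -2/1323 ≈ -0.0015117)
a(W) = -W/95 (a(W) = W*(-1/95) = -W/95)
1/(x + a(-44)) = 1/(-2/1323 - 1/95*(-44)) = 1/(-2/1323 + 44/95) = 1/(58022/125685) = 125685/58022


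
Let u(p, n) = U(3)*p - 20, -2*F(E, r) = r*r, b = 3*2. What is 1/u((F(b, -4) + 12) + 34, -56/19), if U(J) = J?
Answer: 1/94 ≈ 0.010638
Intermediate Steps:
b = 6
F(E, r) = -r²/2 (F(E, r) = -r*r/2 = -r²/2)
u(p, n) = -20 + 3*p (u(p, n) = 3*p - 20 = -20 + 3*p)
1/u((F(b, -4) + 12) + 34, -56/19) = 1/(-20 + 3*((-½*(-4)² + 12) + 34)) = 1/(-20 + 3*((-½*16 + 12) + 34)) = 1/(-20 + 3*((-8 + 12) + 34)) = 1/(-20 + 3*(4 + 34)) = 1/(-20 + 3*38) = 1/(-20 + 114) = 1/94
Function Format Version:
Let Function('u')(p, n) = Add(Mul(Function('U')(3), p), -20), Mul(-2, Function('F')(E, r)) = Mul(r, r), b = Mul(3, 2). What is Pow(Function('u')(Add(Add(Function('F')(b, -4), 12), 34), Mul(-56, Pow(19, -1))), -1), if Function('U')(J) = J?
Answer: Rational(1, 94) ≈ 0.010638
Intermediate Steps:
b = 6
Function('F')(E, r) = Mul(Rational(-1, 2), Pow(r, 2)) (Function('F')(E, r) = Mul(Rational(-1, 2), Mul(r, r)) = Mul(Rational(-1, 2), Pow(r, 2)))
Function('u')(p, n) = Add(-20, Mul(3, p)) (Function('u')(p, n) = Add(Mul(3, p), -20) = Add(-20, Mul(3, p)))
Pow(Function('u')(Add(Add(Function('F')(b, -4), 12), 34), Mul(-56, Pow(19, -1))), -1) = Pow(Add(-20, Mul(3, Add(Add(Mul(Rational(-1, 2), Pow(-4, 2)), 12), 34))), -1) = Pow(Add(-20, Mul(3, Add(Add(Mul(Rational(-1, 2), 16), 12), 34))), -1) = Pow(Add(-20, Mul(3, Add(Add(-8, 12), 34))), -1) = Pow(Add(-20, Mul(3, Add(4, 34))), -1) = Pow(Add(-20, Mul(3, 38)), -1) = Pow(Add(-20, 114), -1) = Pow(94, -1) = Rational(1, 94)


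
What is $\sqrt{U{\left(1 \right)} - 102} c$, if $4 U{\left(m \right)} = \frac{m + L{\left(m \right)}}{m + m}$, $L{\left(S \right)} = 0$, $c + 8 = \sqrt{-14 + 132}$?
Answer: $\frac{i \sqrt{1630} \left(-8 + \sqrt{118}\right)}{4} \approx 28.895 i$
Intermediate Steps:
$c = -8 + \sqrt{118}$ ($c = -8 + \sqrt{-14 + 132} = -8 + \sqrt{118} \approx 2.8628$)
$U{\left(m \right)} = \frac{1}{8}$ ($U{\left(m \right)} = \frac{\left(m + 0\right) \frac{1}{m + m}}{4} = \frac{m \frac{1}{2 m}}{4} = \frac{1}{4} \cdot \frac{1}{2} = \frac{1}{8}$)
$\sqrt{U{\left(1 \right)} - 102} c = \sqrt{\frac{1}{8} - 102} \left(-8 + \sqrt{118}\right) = \sqrt{- \frac{815}{8}} \left(-8 + \sqrt{118}\right) = \frac{i \sqrt{1630}}{4} \left(-8 + \sqrt{118}\right) = \frac{i \sqrt{1630} \left(-8 + \sqrt{118}\right)}{4}$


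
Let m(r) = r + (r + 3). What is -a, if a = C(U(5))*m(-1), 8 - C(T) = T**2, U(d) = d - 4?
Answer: -7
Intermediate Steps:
m(r) = 3 + 2*r (m(r) = r + (3 + r) = 3 + 2*r)
U(d) = -4 + d
C(T) = 8 - T**2
a = 7 (a = (8 - (-4 + 5)**2)*(3 + 2*(-1)) = (8 - 1*1**2)*(3 - 2) = (8 - 1*1)*1 = (8 - 1)*1 = 7*1 = 7)
-a = -1*7 = -7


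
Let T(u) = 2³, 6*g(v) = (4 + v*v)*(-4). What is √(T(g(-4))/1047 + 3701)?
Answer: √4057077885/1047 ≈ 60.836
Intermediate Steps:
g(v) = -8/3 - 2*v²/3 (g(v) = ((4 + v*v)*(-4))/6 = ((4 + v²)*(-4))/6 = (-16 - 4*v²)/6 = -8/3 - 2*v²/3)
T(u) = 8
√(T(g(-4))/1047 + 3701) = √(8/1047 + 3701) = √(3874955/1047) = √4057077885/1047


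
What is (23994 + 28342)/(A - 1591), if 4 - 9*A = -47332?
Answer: 471024/33017 ≈ 14.266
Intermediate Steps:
A = 47336/9 (A = 4/9 - 1/9*(-47332) = 4/9 + 47332/9 = 47336/9 ≈ 5259.6)
(23994 + 28342)/(A - 1591) = (23994 + 28342)/(47336/9 - 1591) = 52336/(33017/9) = 52336*(9/33017) = 471024/33017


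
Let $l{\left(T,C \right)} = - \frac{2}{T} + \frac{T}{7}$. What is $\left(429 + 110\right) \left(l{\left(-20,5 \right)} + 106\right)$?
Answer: $\frac{556479}{10} \approx 55648.0$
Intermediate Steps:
$l{\left(T,C \right)} = - \frac{2}{T} + \frac{T}{7}$ ($l{\left(T,C \right)} = - \frac{2}{T} + T \frac{1}{7} = - \frac{2}{T} + \frac{T}{7}$)
$\left(429 + 110\right) \left(l{\left(-20,5 \right)} + 106\right) = \left(429 + 110\right) \left(\left(- \frac{2}{-20} + \frac{1}{7} \left(-20\right)\right) + 106\right) = 539 \left(\left(\left(-2\right) \left(- \frac{1}{20}\right) - \frac{20}{7}\right) + 106\right) = 539 \left(\left(\frac{1}{10} - \frac{20}{7}\right) + 106\right) = 539 \left(- \frac{193}{70} + 106\right) = 539 \cdot \frac{7227}{70} = \frac{556479}{10}$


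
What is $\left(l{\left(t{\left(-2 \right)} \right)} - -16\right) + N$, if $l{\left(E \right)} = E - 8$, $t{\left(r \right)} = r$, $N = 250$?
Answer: $256$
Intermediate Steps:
$l{\left(E \right)} = -8 + E$ ($l{\left(E \right)} = E - 8 = -8 + E$)
$\left(l{\left(t{\left(-2 \right)} \right)} - -16\right) + N = \left(\left(-8 - 2\right) - -16\right) + 250 = \left(-10 + \left(-35 + 51\right)\right) + 250 = \left(-10 + 16\right) + 250 = 6 + 250 = 256$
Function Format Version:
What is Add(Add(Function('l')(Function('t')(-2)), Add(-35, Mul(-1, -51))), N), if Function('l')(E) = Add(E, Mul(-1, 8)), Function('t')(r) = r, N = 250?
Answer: 256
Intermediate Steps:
Function('l')(E) = Add(-8, E) (Function('l')(E) = Add(E, -8) = Add(-8, E))
Add(Add(Function('l')(Function('t')(-2)), Add(-35, Mul(-1, -51))), N) = Add(Add(Add(-8, -2), Add(-35, Mul(-1, -51))), 250) = Add(Add(-10, Add(-35, 51)), 250) = Add(Add(-10, 16), 250) = Add(6, 250) = 256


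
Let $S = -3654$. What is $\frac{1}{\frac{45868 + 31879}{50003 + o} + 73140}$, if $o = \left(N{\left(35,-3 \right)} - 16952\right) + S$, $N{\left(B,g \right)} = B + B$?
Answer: $\frac{29467}{2155294127} \approx 1.3672 \cdot 10^{-5}$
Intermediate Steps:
$N{\left(B,g \right)} = 2 B$
$o = -20536$ ($o = \left(2 \cdot 35 - 16952\right) - 3654 = \left(70 - 16952\right) - 3654 = -16882 - 3654 = -20536$)
$\frac{1}{\frac{45868 + 31879}{50003 + o} + 73140} = \frac{1}{\frac{45868 + 31879}{50003 - 20536} + 73140} = \frac{1}{\frac{77747}{29467} + 73140} = \frac{1}{\frac{2155294127}{29467}} = \frac{29467}{2155294127}$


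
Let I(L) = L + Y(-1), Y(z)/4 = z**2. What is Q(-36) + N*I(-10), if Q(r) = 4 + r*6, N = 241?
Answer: -1658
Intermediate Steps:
Y(z) = 4*z**2
Q(r) = 4 + 6*r
I(L) = 4 + L (I(L) = L + 4*(-1)**2 = L + 4*1 = L + 4 = 4 + L)
Q(-36) + N*I(-10) = (4 + 6*(-36)) + 241*(4 - 10) = (4 - 216) + 241*(-6) = -212 - 1446 = -1658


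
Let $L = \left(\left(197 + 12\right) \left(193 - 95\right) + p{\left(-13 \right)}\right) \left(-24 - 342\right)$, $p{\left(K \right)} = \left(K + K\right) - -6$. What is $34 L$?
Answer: $-254629128$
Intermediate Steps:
$p{\left(K \right)} = 6 + 2 K$ ($p{\left(K \right)} = 2 K + 6 = 6 + 2 K$)
$L = -7489092$ ($L = \left(\left(197 + 12\right) \left(193 - 95\right) + \left(6 + 2 \left(-13\right)\right)\right) \left(-24 - 342\right) = \left(209 \cdot 98 + \left(6 - 26\right)\right) \left(-366\right) = \left(20482 - 20\right) \left(-366\right) = 20462 \left(-366\right) = -7489092$)
$34 L = 34 \left(-7489092\right) = -254629128$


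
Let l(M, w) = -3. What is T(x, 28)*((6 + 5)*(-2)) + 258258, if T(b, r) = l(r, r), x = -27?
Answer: 258324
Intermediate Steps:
T(b, r) = -3
T(x, 28)*((6 + 5)*(-2)) + 258258 = -3*(6 + 5)*(-2) + 258258 = -33*(-2) + 258258 = -3*(-22) + 258258 = 66 + 258258 = 258324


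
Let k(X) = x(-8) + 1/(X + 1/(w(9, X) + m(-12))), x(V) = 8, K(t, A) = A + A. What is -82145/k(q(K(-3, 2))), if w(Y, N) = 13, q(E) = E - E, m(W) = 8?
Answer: -82145/29 ≈ -2832.6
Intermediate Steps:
K(t, A) = 2*A
q(E) = 0
k(X) = 8 + 1/(1/21 + X) (k(X) = 8 + 1/(X + 1/(13 + 8)) = 8 + 1/(X + 1/21) = 8 + 1/(1/21 + X))
-82145/k(q(K(-3, 2))) = -82145*(1 + 21*0)/(29 + 168*0) = -82145*(1 + 0)/(29 + 0) = -82145/(29/1) = -82145/(1*29) = -82145/29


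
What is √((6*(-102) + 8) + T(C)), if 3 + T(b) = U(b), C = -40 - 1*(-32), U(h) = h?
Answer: I*√615 ≈ 24.799*I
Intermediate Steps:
C = -8 (C = -40 + 32 = -8)
T(b) = -3 + b
√((6*(-102) + 8) + T(C)) = √((6*(-102) + 8) + (-3 - 8)) = √((-612 + 8) - 11) = √(-604 - 11) = √(-615) = I*√615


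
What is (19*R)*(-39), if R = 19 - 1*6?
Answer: -9633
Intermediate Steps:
R = 13 (R = 19 - 6 = 13)
(19*R)*(-39) = (19*13)*(-39) = 247*(-39) = -9633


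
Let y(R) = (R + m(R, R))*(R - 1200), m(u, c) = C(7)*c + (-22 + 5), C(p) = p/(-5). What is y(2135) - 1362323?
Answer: -2176708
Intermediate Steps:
C(p) = -p/5 (C(p) = p*(-⅕) = -p/5)
m(u, c) = -17 - 7*c/5 (m(u, c) = (-⅕*7)*c + (-22 + 5) = -7*c/5 - 17 = -17 - 7*c/5)
y(R) = (-1200 + R)*(-17 - 2*R/5) (y(R) = (R + (-17 - 7*R/5))*(R - 1200) = (-17 - 2*R/5)*(-1200 + R) = (-1200 + R)*(-17 - 2*R/5))
y(2135) - 1362323 = (20400 + 463*2135 - ⅖*2135²) - 1362323 = (20400 + 988505 - ⅖*4558225) - 1362323 = (20400 + 988505 - 1823290) - 1362323 = -814385 - 1362323 = -2176708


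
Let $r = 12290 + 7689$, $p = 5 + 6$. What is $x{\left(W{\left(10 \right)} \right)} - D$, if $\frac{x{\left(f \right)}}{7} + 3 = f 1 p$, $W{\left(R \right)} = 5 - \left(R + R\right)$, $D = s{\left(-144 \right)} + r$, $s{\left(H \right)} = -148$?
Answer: $-21007$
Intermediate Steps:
$p = 11$
$r = 19979$
$D = 19831$ ($D = -148 + 19979 = 19831$)
$W{\left(R \right)} = 5 - 2 R$
$x{\left(f \right)} = -21 + 77 f$ ($x{\left(f \right)} = -21 + 7 f 1 \cdot 11 = -21 + 7 f 11 = -21 + 7 \cdot 11 f = -21 + 77 f$)
$x{\left(W{\left(10 \right)} \right)} - D = \left(-21 + 77 \left(5 - 20\right)\right) - 19831 = \left(-21 + 77 \left(-15\right)\right) - 19831 = \left(-21 - 1155\right) - 19831 = -1176 - 19831 = -21007$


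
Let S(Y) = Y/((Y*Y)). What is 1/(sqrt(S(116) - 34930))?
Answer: -2*I*sqrt(117504491)/4051879 ≈ -0.0053506*I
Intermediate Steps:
S(Y) = 1/Y (S(Y) = Y/(Y**2) = Y/Y**2 = 1/Y)
1/(sqrt(S(116) - 34930)) = 1/(sqrt(1/116 - 34930)) = 1/(sqrt(-4051879/116)) = 1/(I*sqrt(117504491)/58) = -2*I*sqrt(117504491)/4051879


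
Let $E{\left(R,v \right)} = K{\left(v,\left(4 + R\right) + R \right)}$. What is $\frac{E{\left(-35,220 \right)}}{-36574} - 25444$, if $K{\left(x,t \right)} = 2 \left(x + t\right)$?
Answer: $- \frac{465294582}{18287} \approx -25444.0$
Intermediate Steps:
$K{\left(x,t \right)} = 2 t + 2 x$ ($K{\left(x,t \right)} = 2 \left(t + x\right) = 2 t + 2 x$)
$E{\left(R,v \right)} = 8 + 2 v + 4 R$ ($E{\left(R,v \right)} = 2 \left(\left(4 + R\right) + R\right) + 2 v = 2 \left(4 + 2 R\right) + 2 v = \left(8 + 4 R\right) + 2 v = 8 + 2 v + 4 R$)
$\frac{E{\left(-35,220 \right)}}{-36574} - 25444 = \frac{8 + 2 \cdot 220 + 4 \left(-35\right)}{-36574} - 25444 = \left(8 + 440 - 140\right) \left(- \frac{1}{36574}\right) - 25444 = 308 \left(- \frac{1}{36574}\right) - 25444 = - \frac{154}{18287} - 25444 = - \frac{465294582}{18287}$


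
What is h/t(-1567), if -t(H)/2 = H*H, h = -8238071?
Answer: 8238071/4910978 ≈ 1.6775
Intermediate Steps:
t(H) = -2*H² (t(H) = -2*H*H = -2*H²)
h/t(-1567) = -8238071/((-2*(-1567)²)) = -8238071/((-2*2455489)) = -8238071/(-4910978) = -8238071*(-1/4910978) = 8238071/4910978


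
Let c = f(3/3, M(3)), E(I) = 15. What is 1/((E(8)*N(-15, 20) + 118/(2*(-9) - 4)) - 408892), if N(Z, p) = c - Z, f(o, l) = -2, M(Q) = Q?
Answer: -11/4495726 ≈ -2.4468e-6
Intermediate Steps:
c = -2
N(Z, p) = -2 - Z
1/((E(8)*N(-15, 20) + 118/(2*(-9) - 4)) - 408892) = 1/((15*(-2 - 1*(-15)) + 118/(2*(-9) - 4)) - 408892) = 1/((15*(-2 + 15) + 118/(-18 - 4)) - 408892) = 1/((15*13 + 118/(-22)) - 408892) = 1/((195 + 118*(-1/22)) - 408892) = 1/((195 - 59/11) - 408892) = 1/(2086/11 - 408892) = 1/(-4495726/11) = -11/4495726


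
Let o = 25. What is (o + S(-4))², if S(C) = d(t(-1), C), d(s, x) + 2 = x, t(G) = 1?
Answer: 361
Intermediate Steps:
d(s, x) = -2 + x
S(C) = -2 + C
(o + S(-4))² = (25 + (-2 - 4))² = (25 - 6)² = 19² = 361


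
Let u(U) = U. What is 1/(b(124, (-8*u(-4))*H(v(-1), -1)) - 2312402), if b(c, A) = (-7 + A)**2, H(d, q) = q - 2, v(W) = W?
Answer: -1/2301793 ≈ -4.3444e-7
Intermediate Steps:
H(d, q) = -2 + q
1/(b(124, (-8*u(-4))*H(v(-1), -1)) - 2312402) = 1/((-7 + (-8*(-4))*(-2 - 1))**2 - 2312402) = 1/((-7 + 32*(-3))**2 - 2312402) = 1/((-7 - 96)**2 - 2312402) = 1/((-103)**2 - 2312402) = 1/(10609 - 2312402) = 1/(-2301793) = -1/2301793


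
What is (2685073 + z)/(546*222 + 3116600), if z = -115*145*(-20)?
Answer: 3018573/3237812 ≈ 0.93229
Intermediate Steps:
z = 333500 (z = -16675*(-20) = 333500)
(2685073 + z)/(546*222 + 3116600) = (2685073 + 333500)/(546*222 + 3116600) = 3018573/(121212 + 3116600) = 3018573/3237812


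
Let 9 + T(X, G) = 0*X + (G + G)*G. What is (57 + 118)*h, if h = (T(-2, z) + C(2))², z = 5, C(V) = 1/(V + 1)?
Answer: 2690800/9 ≈ 2.9898e+5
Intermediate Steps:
C(V) = 1/(1 + V)
T(X, G) = -9 + 2*G² (T(X, G) = -9 + (0*X + (G + G)*G) = -9 + (0 + (2*G)*G) = -9 + (0 + 2*G²) = -9 + 2*G²)
h = 15376/9 (h = ((-9 + 2*5²) + 1/(1 + 2))² = ((-9 + 2*25) + 1/3)² = ((-9 + 50) + ⅓)² = (41 + ⅓)² = (124/3)² = 15376/9 ≈ 1708.4)
(57 + 118)*h = (57 + 118)*(15376/9) = 175*(15376/9) = 2690800/9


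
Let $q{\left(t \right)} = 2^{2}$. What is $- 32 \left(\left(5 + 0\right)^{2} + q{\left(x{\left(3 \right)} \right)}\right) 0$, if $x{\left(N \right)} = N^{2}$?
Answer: $0$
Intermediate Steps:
$q{\left(t \right)} = 4$
$- 32 \left(\left(5 + 0\right)^{2} + q{\left(x{\left(3 \right)} \right)}\right) 0 = - 32 \left(\left(5 + 0\right)^{2} + 4\right) 0 = - 32 \left(5^{2} + 4\right) 0 = - 32 \left(25 + 4\right) 0 = \left(-32\right) 29 \cdot 0 = \left(-928\right) 0 = 0$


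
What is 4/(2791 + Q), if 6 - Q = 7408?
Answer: -4/4611 ≈ -0.00086749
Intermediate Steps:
Q = -7402 (Q = 6 - 1*7408 = 6 - 7408 = -7402)
4/(2791 + Q) = 4/(2791 - 7402) = 4/(-4611) = 4*(-1/4611) = -4/4611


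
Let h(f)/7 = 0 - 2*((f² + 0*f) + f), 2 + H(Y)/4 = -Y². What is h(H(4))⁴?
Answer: 26234665024712933376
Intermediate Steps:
H(Y) = -8 - 4*Y² (H(Y) = -8 + 4*(-Y²) = -8 - 4*Y²)
h(f) = -14*f - 14*f² (h(f) = 7*(0 - 2*((f² + 0*f) + f)) = 7*(0 - 2*((f² + 0) + f)) = 7*(0 - 2*(f² + f)) = 7*(0 - 2*(f + f²)) = 7*(0 + (-2*f - 2*f²)) = 7*(-2*f - 2*f²) = -14*f - 14*f²)
h(H(4))⁴ = (-14*(-8 - 4*4²)*(1 + (-8 - 4*4²)))⁴ = (-14*(-8 - 4*16)*(1 + (-8 - 4*16)))⁴ = (-14*(-8 - 64)*(1 + (-8 - 64)))⁴ = (-14*(-72)*(1 - 72))⁴ = (-14*(-72)*(-71))⁴ = (-71568)⁴ = 26234665024712933376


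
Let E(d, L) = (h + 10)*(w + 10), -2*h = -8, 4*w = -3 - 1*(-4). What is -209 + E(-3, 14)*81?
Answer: 22829/2 ≈ 11415.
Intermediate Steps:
w = ¼ (w = (-3 - 1*(-4))/4 = (-3 + 4)/4 = (¼)*1 = ¼ ≈ 0.25000)
h = 4 (h = -½*(-8) = 4)
E(d, L) = 287/2 (E(d, L) = (4 + 10)*(¼ + 10) = 14*(41/4) = 287/2)
-209 + E(-3, 14)*81 = -209 + (287/2)*81 = -209 + 23247/2 = 22829/2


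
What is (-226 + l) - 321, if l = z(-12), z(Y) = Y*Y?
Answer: -403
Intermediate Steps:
z(Y) = Y²
l = 144 (l = (-12)² = 144)
(-226 + l) - 321 = (-226 + 144) - 321 = -82 - 321 = -403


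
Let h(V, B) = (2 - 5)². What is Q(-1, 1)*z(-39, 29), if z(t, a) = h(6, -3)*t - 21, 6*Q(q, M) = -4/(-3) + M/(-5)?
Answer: -1054/15 ≈ -70.267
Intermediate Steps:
h(V, B) = 9 (h(V, B) = (-3)² = 9)
Q(q, M) = 2/9 - M/30 (Q(q, M) = (-4/(-3) + M/(-5))/6 = (-4*(-⅓) + M*(-⅕))/6 = (4/3 - M/5)/6 = 2/9 - M/30)
z(t, a) = -21 + 9*t (z(t, a) = 9*t - 21 = -21 + 9*t)
Q(-1, 1)*z(-39, 29) = (2/9 - 1/30*1)*(-21 + 9*(-39)) = (2/9 - 1/30)*(-21 - 351) = (17/90)*(-372) = -1054/15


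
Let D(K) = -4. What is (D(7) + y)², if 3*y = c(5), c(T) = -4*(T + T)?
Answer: 2704/9 ≈ 300.44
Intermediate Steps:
c(T) = -8*T
y = -40/3 (y = (-8*5)/3 = (⅓)*(-40) = -40/3 ≈ -13.333)
(D(7) + y)² = (-4 - 40/3)² = (-52/3)² = 2704/9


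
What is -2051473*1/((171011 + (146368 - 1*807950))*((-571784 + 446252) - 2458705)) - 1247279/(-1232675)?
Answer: 1581237580403770958/1562725862948159725 ≈ 1.0118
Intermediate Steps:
-2051473*1/((171011 + (146368 - 1*807950))*((-571784 + 446252) - 2458705)) - 1247279/(-1232675) = -2051473*1/((-125532 - 2458705)*(171011 + (146368 - 807950))) - 1247279*(-1/1232675) = -2051473*(-1/(2584237*(171011 - 661582))) + 1247279/1232675 = -2051473/((-2584237*(-490571))) + 1247279/1232675 = -2051473/1267751729327 + 1247279/1232675 = 1581237580403770958/1562725862948159725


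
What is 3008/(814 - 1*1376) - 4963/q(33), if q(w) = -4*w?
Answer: 1196075/37092 ≈ 32.246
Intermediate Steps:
3008/(814 - 1*1376) - 4963/q(33) = 3008/(814 - 1*1376) - 4963/((-4*33)) = 3008/(814 - 1376) - 4963/(-132) = 3008/(-562) - 4963*(-1/132) = 3008*(-1/562) + 4963/132 = -1504/281 + 4963/132 = 1196075/37092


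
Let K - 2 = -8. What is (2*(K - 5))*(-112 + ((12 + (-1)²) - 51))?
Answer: 3300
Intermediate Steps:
K = -6 (K = 2 - 8 = -6)
(2*(K - 5))*(-112 + ((12 + (-1)²) - 51)) = (2*(-6 - 5))*(-112 + ((12 + (-1)²) - 51)) = (2*(-11))*(-112 + ((12 + 1) - 51)) = -22*(-112 + (13 - 51)) = -22*(-112 - 38) = -22*(-150) = 3300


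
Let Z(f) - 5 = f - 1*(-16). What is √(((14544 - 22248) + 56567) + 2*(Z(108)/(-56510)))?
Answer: 8*√609523895495/28255 ≈ 221.05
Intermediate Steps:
Z(f) = 21 + f (Z(f) = 5 + (f - 1*(-16)) = 5 + (f + 16) = 5 + (16 + f) = 21 + f)
√(((14544 - 22248) + 56567) + 2*(Z(108)/(-56510))) = √(((14544 - 22248) + 56567) + 2*((21 + 108)/(-56510))) = √((-7704 + 56567) + 2*(129*(-1/56510))) = √(48863 + 2*(-129/56510)) = √(48863 - 129/28255) = √(1380623936/28255) = 8*√609523895495/28255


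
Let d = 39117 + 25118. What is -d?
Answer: -64235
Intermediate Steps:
d = 64235
-d = -1*64235 = -64235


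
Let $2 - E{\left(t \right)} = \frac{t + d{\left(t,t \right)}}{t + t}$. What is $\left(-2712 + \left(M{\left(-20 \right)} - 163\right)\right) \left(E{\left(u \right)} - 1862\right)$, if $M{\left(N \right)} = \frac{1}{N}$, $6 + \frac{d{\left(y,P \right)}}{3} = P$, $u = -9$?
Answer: $\frac{107124363}{20} \approx 5.3562 \cdot 10^{6}$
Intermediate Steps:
$d{\left(y,P \right)} = -18 + 3 P$
$E{\left(t \right)} = 2 - \frac{-18 + 4 t}{2 t}$ ($E{\left(t \right)} = 2 - \frac{t + \left(-18 + 3 t\right)}{t + t} = 2 - \frac{-18 + 4 t}{2 t}$)
$\left(-2712 + \left(M{\left(-20 \right)} - 163\right)\right) \left(E{\left(u \right)} - 1862\right) = \left(-2712 + \left(\frac{1}{-20} - 163\right)\right) \left(\frac{9}{-9} - 1862\right) = \left(-2712 - \frac{3261}{20}\right) \left(9 \left(- \frac{1}{9}\right) - 1862\right) = \left(-2712 - \frac{3261}{20}\right) \left(-1 - 1862\right) = \left(- \frac{57501}{20}\right) \left(-1863\right) = \frac{107124363}{20}$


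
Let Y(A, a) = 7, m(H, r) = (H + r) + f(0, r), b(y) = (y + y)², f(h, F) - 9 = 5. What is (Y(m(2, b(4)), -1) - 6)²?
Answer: 1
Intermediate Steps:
f(h, F) = 14 (f(h, F) = 9 + 5 = 14)
b(y) = 4*y² (b(y) = (2*y)² = 4*y²)
m(H, r) = 14 + H + r (m(H, r) = (H + r) + 14 = 14 + H + r)
(Y(m(2, b(4)), -1) - 6)² = (7 - 6)² = 1² = 1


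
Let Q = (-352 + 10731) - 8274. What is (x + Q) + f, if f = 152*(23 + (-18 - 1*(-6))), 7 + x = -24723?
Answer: -20953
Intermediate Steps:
x = -24730 (x = -7 - 24723 = -24730)
Q = 2105 (Q = 10379 - 8274 = 2105)
f = 1672 (f = 152*(23 + (-18 + 6)) = 152*(23 - 12) = 152*11 = 1672)
(x + Q) + f = (-24730 + 2105) + 1672 = -22625 + 1672 = -20953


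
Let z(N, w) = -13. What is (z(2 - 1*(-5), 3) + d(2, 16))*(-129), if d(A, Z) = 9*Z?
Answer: -16899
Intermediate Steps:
(z(2 - 1*(-5), 3) + d(2, 16))*(-129) = (-13 + 9*16)*(-129) = (-13 + 144)*(-129) = 131*(-129) = -16899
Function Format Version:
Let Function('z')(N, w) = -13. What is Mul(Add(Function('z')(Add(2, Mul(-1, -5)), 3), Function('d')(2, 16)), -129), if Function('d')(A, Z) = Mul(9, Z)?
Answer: -16899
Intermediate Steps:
Mul(Add(Function('z')(Add(2, Mul(-1, -5)), 3), Function('d')(2, 16)), -129) = Mul(Add(-13, Mul(9, 16)), -129) = Mul(Add(-13, 144), -129) = Mul(131, -129) = -16899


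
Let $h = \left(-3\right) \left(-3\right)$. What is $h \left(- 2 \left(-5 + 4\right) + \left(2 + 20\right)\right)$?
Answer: $216$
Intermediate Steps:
$h = 9$
$h \left(- 2 \left(-5 + 4\right) + \left(2 + 20\right)\right) = 9 \left(- 2 \left(-5 + 4\right) + \left(2 + 20\right)\right) = 9 \left(\left(-2\right) \left(-1\right) + 22\right) = 9 \left(2 + 22\right) = 9 \cdot 24 = 216$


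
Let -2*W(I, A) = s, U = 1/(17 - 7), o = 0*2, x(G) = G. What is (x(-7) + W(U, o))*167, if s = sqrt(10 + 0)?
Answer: -1169 - 167*sqrt(10)/2 ≈ -1433.1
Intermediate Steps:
o = 0
s = sqrt(10) ≈ 3.1623
U = 1/10 ≈ 0.10000
W(I, A) = -sqrt(10)/2
(x(-7) + W(U, o))*167 = (-7 - sqrt(10)/2)*167 = -1169 - 167*sqrt(10)/2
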